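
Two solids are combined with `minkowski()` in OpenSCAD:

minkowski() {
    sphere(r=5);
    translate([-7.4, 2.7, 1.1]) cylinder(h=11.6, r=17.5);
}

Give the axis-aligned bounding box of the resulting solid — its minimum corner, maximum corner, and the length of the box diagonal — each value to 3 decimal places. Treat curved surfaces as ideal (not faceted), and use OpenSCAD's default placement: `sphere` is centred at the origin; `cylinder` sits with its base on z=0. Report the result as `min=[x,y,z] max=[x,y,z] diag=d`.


A = translate([-7.4, 2.7, 1.1]) cylinder(h=11.6, r=17.5) → bbox [-24.9,-14.8,1.1] .. [10.1,20.2,12.7]
B = sphere(r=5) → bbox [-5,-5,-5] .. [5,5,5]
lo = A.lo+B.lo = [-24.9-5, -14.8-5, 1.1-5] = [-29.900,-19.800,-3.900]
hi = A.hi+B.hi = [10.1+5, 20.2+5, 12.7+5] = [15.100,25.200,17.700]
diag = √(45²+45²+21.6²) = √4516.56 = 67.205

min=[-29.900,-19.800,-3.900] max=[15.100,25.200,17.700] diag=67.205


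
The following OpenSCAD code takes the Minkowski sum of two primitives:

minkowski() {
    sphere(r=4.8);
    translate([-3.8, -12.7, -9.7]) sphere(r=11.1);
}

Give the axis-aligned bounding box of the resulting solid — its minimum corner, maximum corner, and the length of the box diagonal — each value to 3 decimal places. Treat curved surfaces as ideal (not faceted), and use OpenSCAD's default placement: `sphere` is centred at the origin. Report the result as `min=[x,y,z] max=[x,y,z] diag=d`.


A = translate([-3.8, -12.7, -9.7]) sphere(r=11.1) → bbox [-14.9,-23.8,-20.8] .. [7.3,-1.6,1.4]
B = sphere(r=4.8) → bbox [-4.8,-4.8,-4.8] .. [4.8,4.8,4.8]
lo = A.lo+B.lo = [-14.9-4.8, -23.8-4.8, -20.8-4.8] = [-19.700,-28.600,-25.600]
hi = A.hi+B.hi = [7.3+4.8, -1.6+4.8, 1.4+4.8] = [12.100,3.200,6.200]
diag = √(31.8²+31.8²+31.8²) = √3033.72 = 55.079

min=[-19.700,-28.600,-25.600] max=[12.100,3.200,6.200] diag=55.079


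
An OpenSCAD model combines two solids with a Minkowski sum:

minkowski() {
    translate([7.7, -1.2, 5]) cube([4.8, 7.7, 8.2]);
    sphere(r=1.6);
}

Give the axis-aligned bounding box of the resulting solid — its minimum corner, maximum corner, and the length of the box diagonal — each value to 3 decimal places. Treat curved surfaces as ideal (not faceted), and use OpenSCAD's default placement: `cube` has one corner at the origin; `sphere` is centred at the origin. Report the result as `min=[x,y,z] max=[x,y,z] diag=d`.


min=[6.100,-2.800,3.400] max=[14.100,8.100,14.800] diag=17.685

A = translate([7.7, -1.2, 5]) cube([4.8, 7.7, 8.2]) → bbox [7.7,-1.2,5] .. [12.5,6.5,13.2]
B = sphere(r=1.6) → bbox [-1.6,-1.6,-1.6] .. [1.6,1.6,1.6]
lo = A.lo+B.lo = [7.7-1.6, -1.2-1.6, 5-1.6] = [6.100,-2.800,3.400]
hi = A.hi+B.hi = [12.5+1.6, 6.5+1.6, 13.2+1.6] = [14.100,8.100,14.800]
diag = √(8²+10.9²+11.4²) = √312.77 = 17.685


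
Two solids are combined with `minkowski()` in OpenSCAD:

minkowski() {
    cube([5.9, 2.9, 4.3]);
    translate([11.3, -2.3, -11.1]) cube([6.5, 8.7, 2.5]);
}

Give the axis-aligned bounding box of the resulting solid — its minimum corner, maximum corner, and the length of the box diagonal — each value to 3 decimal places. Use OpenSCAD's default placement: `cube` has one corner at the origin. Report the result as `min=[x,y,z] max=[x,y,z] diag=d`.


A = translate([11.3, -2.3, -11.1]) cube([6.5, 8.7, 2.5]) → bbox [11.3,-2.3,-11.1] .. [17.8,6.4,-8.6]
B = cube([5.9, 2.9, 4.3]) → bbox [0,0,0] .. [5.9,2.9,4.3]
lo = A.lo+B.lo = [11.3+0, -2.3+0, -11.1+0] = [11.300,-2.300,-11.100]
hi = A.hi+B.hi = [17.8+5.9, 6.4+2.9, -8.6+4.3] = [23.700,9.300,-4.300]
diag = √(12.4²+11.6²+6.8²) = √334.56 = 18.291

min=[11.300,-2.300,-11.100] max=[23.700,9.300,-4.300] diag=18.291


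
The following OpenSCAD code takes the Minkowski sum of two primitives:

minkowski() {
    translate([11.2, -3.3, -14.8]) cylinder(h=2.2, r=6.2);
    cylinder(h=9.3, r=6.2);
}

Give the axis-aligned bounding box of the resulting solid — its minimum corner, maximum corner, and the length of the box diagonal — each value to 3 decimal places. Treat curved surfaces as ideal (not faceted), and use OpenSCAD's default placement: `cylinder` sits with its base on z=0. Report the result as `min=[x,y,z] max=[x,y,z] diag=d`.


min=[-1.200,-15.700,-14.800] max=[23.600,9.100,-3.300] diag=36.910

A = translate([11.2, -3.3, -14.8]) cylinder(h=2.2, r=6.2) → bbox [5,-9.5,-14.8] .. [17.4,2.9,-12.6]
B = cylinder(h=9.3, r=6.2) → bbox [-6.2,-6.2,0] .. [6.2,6.2,9.3]
lo = A.lo+B.lo = [5-6.2, -9.5-6.2, -14.8+0] = [-1.200,-15.700,-14.800]
hi = A.hi+B.hi = [17.4+6.2, 2.9+6.2, -12.6+9.3] = [23.600,9.100,-3.300]
diag = √(24.8²+24.8²+11.5²) = √1362.33 = 36.910


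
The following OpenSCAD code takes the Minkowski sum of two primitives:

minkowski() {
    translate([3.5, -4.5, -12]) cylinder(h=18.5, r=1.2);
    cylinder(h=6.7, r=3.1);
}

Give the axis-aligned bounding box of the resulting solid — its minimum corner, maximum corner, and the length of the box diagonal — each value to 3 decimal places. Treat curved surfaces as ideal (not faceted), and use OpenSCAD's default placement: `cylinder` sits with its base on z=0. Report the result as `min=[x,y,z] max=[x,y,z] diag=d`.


A = translate([3.5, -4.5, -12]) cylinder(h=18.5, r=1.2) → bbox [2.3,-5.7,-12] .. [4.7,-3.3,6.5]
B = cylinder(h=6.7, r=3.1) → bbox [-3.1,-3.1,0] .. [3.1,3.1,6.7]
lo = A.lo+B.lo = [2.3-3.1, -5.7-3.1, -12+0] = [-0.800,-8.800,-12.000]
hi = A.hi+B.hi = [4.7+3.1, -3.3+3.1, 6.5+6.7] = [7.800,-0.200,13.200]
diag = √(8.6²+8.6²+25.2²) = √782.96 = 27.981

min=[-0.800,-8.800,-12.000] max=[7.800,-0.200,13.200] diag=27.981


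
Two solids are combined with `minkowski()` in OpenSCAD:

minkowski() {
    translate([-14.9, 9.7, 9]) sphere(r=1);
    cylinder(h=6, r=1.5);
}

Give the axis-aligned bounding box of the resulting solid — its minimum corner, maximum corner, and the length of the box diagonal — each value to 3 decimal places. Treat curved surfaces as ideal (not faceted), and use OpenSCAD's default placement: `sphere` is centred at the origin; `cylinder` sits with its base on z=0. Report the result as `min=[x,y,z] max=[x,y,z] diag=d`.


A = translate([-14.9, 9.7, 9]) sphere(r=1) → bbox [-15.9,8.7,8] .. [-13.9,10.7,10]
B = cylinder(h=6, r=1.5) → bbox [-1.5,-1.5,0] .. [1.5,1.5,6]
lo = A.lo+B.lo = [-15.9-1.5, 8.7-1.5, 8+0] = [-17.400,7.200,8.000]
hi = A.hi+B.hi = [-13.9+1.5, 10.7+1.5, 10+6] = [-12.400,12.200,16.000]
diag = √(5²+5²+8²) = √114 = 10.677

min=[-17.400,7.200,8.000] max=[-12.400,12.200,16.000] diag=10.677


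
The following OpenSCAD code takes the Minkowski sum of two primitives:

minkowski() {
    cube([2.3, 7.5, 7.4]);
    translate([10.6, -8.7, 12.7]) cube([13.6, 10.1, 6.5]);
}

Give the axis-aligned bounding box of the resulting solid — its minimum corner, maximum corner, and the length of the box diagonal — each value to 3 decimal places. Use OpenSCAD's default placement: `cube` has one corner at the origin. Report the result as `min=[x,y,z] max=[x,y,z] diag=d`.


min=[10.600,-8.700,12.700] max=[26.500,8.900,26.600] diag=27.491

A = translate([10.6, -8.7, 12.7]) cube([13.6, 10.1, 6.5]) → bbox [10.6,-8.7,12.7] .. [24.2,1.4,19.2]
B = cube([2.3, 7.5, 7.4]) → bbox [0,0,0] .. [2.3,7.5,7.4]
lo = A.lo+B.lo = [10.6+0, -8.7+0, 12.7+0] = [10.600,-8.700,12.700]
hi = A.hi+B.hi = [24.2+2.3, 1.4+7.5, 19.2+7.4] = [26.500,8.900,26.600]
diag = √(15.9²+17.6²+13.9²) = √755.78 = 27.491


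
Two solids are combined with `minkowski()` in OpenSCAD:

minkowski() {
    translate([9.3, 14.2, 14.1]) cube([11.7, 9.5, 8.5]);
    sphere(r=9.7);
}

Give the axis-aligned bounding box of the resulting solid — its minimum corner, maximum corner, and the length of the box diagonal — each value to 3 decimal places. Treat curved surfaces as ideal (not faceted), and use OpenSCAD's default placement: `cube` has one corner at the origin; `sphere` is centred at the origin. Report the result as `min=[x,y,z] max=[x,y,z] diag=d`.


min=[-0.400,4.500,4.400] max=[30.700,33.400,32.300] diag=50.802

A = translate([9.3, 14.2, 14.1]) cube([11.7, 9.5, 8.5]) → bbox [9.3,14.2,14.1] .. [21,23.7,22.6]
B = sphere(r=9.7) → bbox [-9.7,-9.7,-9.7] .. [9.7,9.7,9.7]
lo = A.lo+B.lo = [9.3-9.7, 14.2-9.7, 14.1-9.7] = [-0.400,4.500,4.400]
hi = A.hi+B.hi = [21+9.7, 23.7+9.7, 22.6+9.7] = [30.700,33.400,32.300]
diag = √(31.1²+28.9²+27.9²) = √2580.83 = 50.802


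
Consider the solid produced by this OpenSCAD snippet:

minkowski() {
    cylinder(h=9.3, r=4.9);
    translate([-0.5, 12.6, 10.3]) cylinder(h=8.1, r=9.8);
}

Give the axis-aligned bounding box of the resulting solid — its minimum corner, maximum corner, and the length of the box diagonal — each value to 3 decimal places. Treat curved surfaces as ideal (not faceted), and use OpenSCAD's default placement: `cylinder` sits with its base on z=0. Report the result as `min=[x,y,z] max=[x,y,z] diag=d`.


min=[-15.200,-2.100,10.300] max=[14.200,27.300,27.700] diag=45.072

A = translate([-0.5, 12.6, 10.3]) cylinder(h=8.1, r=9.8) → bbox [-10.3,2.8,10.3] .. [9.3,22.4,18.4]
B = cylinder(h=9.3, r=4.9) → bbox [-4.9,-4.9,0] .. [4.9,4.9,9.3]
lo = A.lo+B.lo = [-10.3-4.9, 2.8-4.9, 10.3+0] = [-15.200,-2.100,10.300]
hi = A.hi+B.hi = [9.3+4.9, 22.4+4.9, 18.4+9.3] = [14.200,27.300,27.700]
diag = √(29.4²+29.4²+17.4²) = √2031.48 = 45.072


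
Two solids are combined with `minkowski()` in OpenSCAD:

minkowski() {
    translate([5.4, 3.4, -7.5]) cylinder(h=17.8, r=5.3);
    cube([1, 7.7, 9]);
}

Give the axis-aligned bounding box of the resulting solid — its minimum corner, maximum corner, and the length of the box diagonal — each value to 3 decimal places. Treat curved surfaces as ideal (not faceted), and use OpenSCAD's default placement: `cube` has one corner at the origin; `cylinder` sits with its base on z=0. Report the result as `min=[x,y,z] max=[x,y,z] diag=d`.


A = translate([5.4, 3.4, -7.5]) cylinder(h=17.8, r=5.3) → bbox [0.1,-1.9,-7.5] .. [10.7,8.7,10.3]
B = cube([1, 7.7, 9]) → bbox [0,0,0] .. [1,7.7,9]
lo = A.lo+B.lo = [0.1+0, -1.9+0, -7.5+0] = [0.100,-1.900,-7.500]
hi = A.hi+B.hi = [10.7+1, 8.7+7.7, 10.3+9] = [11.700,16.400,19.300]
diag = √(11.6²+18.3²+26.8²) = √1187.69 = 34.463

min=[0.100,-1.900,-7.500] max=[11.700,16.400,19.300] diag=34.463


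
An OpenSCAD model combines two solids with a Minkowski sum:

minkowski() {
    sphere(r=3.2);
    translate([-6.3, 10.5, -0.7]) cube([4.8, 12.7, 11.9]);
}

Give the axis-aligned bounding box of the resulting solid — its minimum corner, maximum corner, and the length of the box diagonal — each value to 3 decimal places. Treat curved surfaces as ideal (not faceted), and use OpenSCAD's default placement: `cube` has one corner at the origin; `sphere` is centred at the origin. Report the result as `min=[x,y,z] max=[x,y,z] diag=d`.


min=[-9.500,7.300,-3.900] max=[1.700,26.400,14.400] diag=28.725

A = translate([-6.3, 10.5, -0.7]) cube([4.8, 12.7, 11.9]) → bbox [-6.3,10.5,-0.7] .. [-1.5,23.2,11.2]
B = sphere(r=3.2) → bbox [-3.2,-3.2,-3.2] .. [3.2,3.2,3.2]
lo = A.lo+B.lo = [-6.3-3.2, 10.5-3.2, -0.7-3.2] = [-9.500,7.300,-3.900]
hi = A.hi+B.hi = [-1.5+3.2, 23.2+3.2, 11.2+3.2] = [1.700,26.400,14.400]
diag = √(11.2²+19.1²+18.3²) = √825.14 = 28.725


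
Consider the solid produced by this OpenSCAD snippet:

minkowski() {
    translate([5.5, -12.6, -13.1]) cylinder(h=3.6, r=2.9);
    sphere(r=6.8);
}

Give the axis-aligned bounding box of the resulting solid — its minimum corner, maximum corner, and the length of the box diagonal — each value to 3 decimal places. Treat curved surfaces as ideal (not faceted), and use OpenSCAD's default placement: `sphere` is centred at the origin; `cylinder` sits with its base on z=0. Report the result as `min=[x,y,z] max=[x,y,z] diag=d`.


min=[-4.200,-22.300,-19.900] max=[15.200,-2.900,-2.700] diag=32.381

A = translate([5.5, -12.6, -13.1]) cylinder(h=3.6, r=2.9) → bbox [2.6,-15.5,-13.1] .. [8.4,-9.7,-9.5]
B = sphere(r=6.8) → bbox [-6.8,-6.8,-6.8] .. [6.8,6.8,6.8]
lo = A.lo+B.lo = [2.6-6.8, -15.5-6.8, -13.1-6.8] = [-4.200,-22.300,-19.900]
hi = A.hi+B.hi = [8.4+6.8, -9.7+6.8, -9.5+6.8] = [15.200,-2.900,-2.700]
diag = √(19.4²+19.4²+17.2²) = √1048.56 = 32.381


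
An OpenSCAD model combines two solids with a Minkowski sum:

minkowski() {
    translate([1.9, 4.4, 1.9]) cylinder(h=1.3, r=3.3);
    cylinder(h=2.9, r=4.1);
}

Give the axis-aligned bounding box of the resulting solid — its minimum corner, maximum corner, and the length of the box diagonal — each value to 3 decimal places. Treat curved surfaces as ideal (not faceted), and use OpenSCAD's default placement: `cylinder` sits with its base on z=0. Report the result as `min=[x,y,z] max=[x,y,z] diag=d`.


A = translate([1.9, 4.4, 1.9]) cylinder(h=1.3, r=3.3) → bbox [-1.4,1.1,1.9] .. [5.2,7.7,3.2]
B = cylinder(h=2.9, r=4.1) → bbox [-4.1,-4.1,0] .. [4.1,4.1,2.9]
lo = A.lo+B.lo = [-1.4-4.1, 1.1-4.1, 1.9+0] = [-5.500,-3.000,1.900]
hi = A.hi+B.hi = [5.2+4.1, 7.7+4.1, 3.2+2.9] = [9.300,11.800,6.100]
diag = √(14.8²+14.8²+4.2²) = √455.72 = 21.348

min=[-5.500,-3.000,1.900] max=[9.300,11.800,6.100] diag=21.348


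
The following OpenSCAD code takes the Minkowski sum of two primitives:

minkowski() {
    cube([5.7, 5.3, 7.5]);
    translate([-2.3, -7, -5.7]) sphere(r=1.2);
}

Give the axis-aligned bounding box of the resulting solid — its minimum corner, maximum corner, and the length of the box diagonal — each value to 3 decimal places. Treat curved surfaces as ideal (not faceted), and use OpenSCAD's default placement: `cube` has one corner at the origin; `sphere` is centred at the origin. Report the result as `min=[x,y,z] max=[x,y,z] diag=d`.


min=[-3.500,-8.200,-6.900] max=[4.600,-0.500,3.000] diag=14.930

A = translate([-2.3, -7, -5.7]) sphere(r=1.2) → bbox [-3.5,-8.2,-6.9] .. [-1.1,-5.8,-4.5]
B = cube([5.7, 5.3, 7.5]) → bbox [0,0,0] .. [5.7,5.3,7.5]
lo = A.lo+B.lo = [-3.5+0, -8.2+0, -6.9+0] = [-3.500,-8.200,-6.900]
hi = A.hi+B.hi = [-1.1+5.7, -5.8+5.3, -4.5+7.5] = [4.600,-0.500,3.000]
diag = √(8.1²+7.7²+9.9²) = √222.91 = 14.930


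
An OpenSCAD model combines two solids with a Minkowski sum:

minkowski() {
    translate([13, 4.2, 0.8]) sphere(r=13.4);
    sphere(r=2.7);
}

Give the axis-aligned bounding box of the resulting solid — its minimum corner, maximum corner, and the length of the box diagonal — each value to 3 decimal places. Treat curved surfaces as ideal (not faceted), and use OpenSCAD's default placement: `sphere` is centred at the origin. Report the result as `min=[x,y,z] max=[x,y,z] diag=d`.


A = translate([13, 4.2, 0.8]) sphere(r=13.4) → bbox [-0.4,-9.2,-12.6] .. [26.4,17.6,14.2]
B = sphere(r=2.7) → bbox [-2.7,-2.7,-2.7] .. [2.7,2.7,2.7]
lo = A.lo+B.lo = [-0.4-2.7, -9.2-2.7, -12.6-2.7] = [-3.100,-11.900,-15.300]
hi = A.hi+B.hi = [26.4+2.7, 17.6+2.7, 14.2+2.7] = [29.100,20.300,16.900]
diag = √(32.2²+32.2²+32.2²) = √3110.52 = 55.772

min=[-3.100,-11.900,-15.300] max=[29.100,20.300,16.900] diag=55.772


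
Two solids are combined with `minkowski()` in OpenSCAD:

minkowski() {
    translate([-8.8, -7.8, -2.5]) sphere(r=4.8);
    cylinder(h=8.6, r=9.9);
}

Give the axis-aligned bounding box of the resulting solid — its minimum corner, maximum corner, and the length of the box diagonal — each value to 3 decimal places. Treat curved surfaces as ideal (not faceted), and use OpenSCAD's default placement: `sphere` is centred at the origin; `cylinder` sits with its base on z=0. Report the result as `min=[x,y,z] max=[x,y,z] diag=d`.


min=[-23.500,-22.500,-7.300] max=[5.900,6.900,10.900] diag=45.387

A = translate([-8.8, -7.8, -2.5]) sphere(r=4.8) → bbox [-13.6,-12.6,-7.3] .. [-4,-3,2.3]
B = cylinder(h=8.6, r=9.9) → bbox [-9.9,-9.9,0] .. [9.9,9.9,8.6]
lo = A.lo+B.lo = [-13.6-9.9, -12.6-9.9, -7.3+0] = [-23.500,-22.500,-7.300]
hi = A.hi+B.hi = [-4+9.9, -3+9.9, 2.3+8.6] = [5.900,6.900,10.900]
diag = √(29.4²+29.4²+18.2²) = √2059.96 = 45.387


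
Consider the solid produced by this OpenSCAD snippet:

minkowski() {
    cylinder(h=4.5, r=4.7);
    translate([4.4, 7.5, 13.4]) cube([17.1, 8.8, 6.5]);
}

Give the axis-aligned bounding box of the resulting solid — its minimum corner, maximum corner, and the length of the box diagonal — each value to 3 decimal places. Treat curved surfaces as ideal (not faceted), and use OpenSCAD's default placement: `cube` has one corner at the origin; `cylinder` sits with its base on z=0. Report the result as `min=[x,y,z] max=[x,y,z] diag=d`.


A = translate([4.4, 7.5, 13.4]) cube([17.1, 8.8, 6.5]) → bbox [4.4,7.5,13.4] .. [21.5,16.3,19.9]
B = cylinder(h=4.5, r=4.7) → bbox [-4.7,-4.7,0] .. [4.7,4.7,4.5]
lo = A.lo+B.lo = [4.4-4.7, 7.5-4.7, 13.4+0] = [-0.300,2.800,13.400]
hi = A.hi+B.hi = [21.5+4.7, 16.3+4.7, 19.9+4.5] = [26.200,21.000,24.400]
diag = √(26.5²+18.2²+11²) = √1154.49 = 33.978

min=[-0.300,2.800,13.400] max=[26.200,21.000,24.400] diag=33.978


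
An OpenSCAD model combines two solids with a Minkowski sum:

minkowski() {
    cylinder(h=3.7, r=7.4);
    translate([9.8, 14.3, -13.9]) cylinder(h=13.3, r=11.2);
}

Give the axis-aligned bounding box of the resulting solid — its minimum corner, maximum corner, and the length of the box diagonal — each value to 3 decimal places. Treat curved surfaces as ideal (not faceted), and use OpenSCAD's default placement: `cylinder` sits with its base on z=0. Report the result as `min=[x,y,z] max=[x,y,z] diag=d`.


A = translate([9.8, 14.3, -13.9]) cylinder(h=13.3, r=11.2) → bbox [-1.4,3.1,-13.9] .. [21,25.5,-0.6]
B = cylinder(h=3.7, r=7.4) → bbox [-7.4,-7.4,0] .. [7.4,7.4,3.7]
lo = A.lo+B.lo = [-1.4-7.4, 3.1-7.4, -13.9+0] = [-8.800,-4.300,-13.900]
hi = A.hi+B.hi = [21+7.4, 25.5+7.4, -0.6+3.7] = [28.400,32.900,3.100]
diag = √(37.2²+37.2²+17²) = √3056.68 = 55.287

min=[-8.800,-4.300,-13.900] max=[28.400,32.900,3.100] diag=55.287


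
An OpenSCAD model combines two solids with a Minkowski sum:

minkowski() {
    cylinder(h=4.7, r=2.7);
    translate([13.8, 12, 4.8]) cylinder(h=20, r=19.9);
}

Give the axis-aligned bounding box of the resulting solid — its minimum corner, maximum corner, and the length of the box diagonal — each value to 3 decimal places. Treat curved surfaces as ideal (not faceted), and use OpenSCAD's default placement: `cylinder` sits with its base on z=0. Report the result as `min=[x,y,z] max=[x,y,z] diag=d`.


A = translate([13.8, 12, 4.8]) cylinder(h=20, r=19.9) → bbox [-6.1,-7.9,4.8] .. [33.7,31.9,24.8]
B = cylinder(h=4.7, r=2.7) → bbox [-2.7,-2.7,0] .. [2.7,2.7,4.7]
lo = A.lo+B.lo = [-6.1-2.7, -7.9-2.7, 4.8+0] = [-8.800,-10.600,4.800]
hi = A.hi+B.hi = [33.7+2.7, 31.9+2.7, 24.8+4.7] = [36.400,34.600,29.500]
diag = √(45.2²+45.2²+24.7²) = √4696.17 = 68.529

min=[-8.800,-10.600,4.800] max=[36.400,34.600,29.500] diag=68.529


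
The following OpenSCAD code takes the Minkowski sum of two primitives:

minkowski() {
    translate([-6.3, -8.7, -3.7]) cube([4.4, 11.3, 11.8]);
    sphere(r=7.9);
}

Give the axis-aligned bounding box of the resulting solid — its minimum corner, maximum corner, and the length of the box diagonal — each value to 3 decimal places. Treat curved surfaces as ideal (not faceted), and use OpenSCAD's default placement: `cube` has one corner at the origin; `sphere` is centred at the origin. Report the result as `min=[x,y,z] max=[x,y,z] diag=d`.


min=[-14.200,-16.600,-11.600] max=[6.000,10.500,16.000] diag=43.637

A = translate([-6.3, -8.7, -3.7]) cube([4.4, 11.3, 11.8]) → bbox [-6.3,-8.7,-3.7] .. [-1.9,2.6,8.1]
B = sphere(r=7.9) → bbox [-7.9,-7.9,-7.9] .. [7.9,7.9,7.9]
lo = A.lo+B.lo = [-6.3-7.9, -8.7-7.9, -3.7-7.9] = [-14.200,-16.600,-11.600]
hi = A.hi+B.hi = [-1.9+7.9, 2.6+7.9, 8.1+7.9] = [6.000,10.500,16.000]
diag = √(20.2²+27.1²+27.6²) = √1904.21 = 43.637


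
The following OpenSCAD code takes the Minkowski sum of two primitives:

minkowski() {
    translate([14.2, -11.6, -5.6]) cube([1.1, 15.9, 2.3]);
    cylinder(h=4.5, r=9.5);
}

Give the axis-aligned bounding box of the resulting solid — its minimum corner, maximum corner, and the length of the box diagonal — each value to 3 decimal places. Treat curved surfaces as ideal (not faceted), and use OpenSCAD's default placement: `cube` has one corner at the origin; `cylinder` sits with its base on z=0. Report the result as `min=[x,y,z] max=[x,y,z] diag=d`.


A = translate([14.2, -11.6, -5.6]) cube([1.1, 15.9, 2.3]) → bbox [14.2,-11.6,-5.6] .. [15.3,4.3,-3.3]
B = cylinder(h=4.5, r=9.5) → bbox [-9.5,-9.5,0] .. [9.5,9.5,4.5]
lo = A.lo+B.lo = [14.2-9.5, -11.6-9.5, -5.6+0] = [4.700,-21.100,-5.600]
hi = A.hi+B.hi = [15.3+9.5, 4.3+9.5, -3.3+4.5] = [24.800,13.800,1.200]
diag = √(20.1²+34.9²+6.8²) = √1668.26 = 40.844

min=[4.700,-21.100,-5.600] max=[24.800,13.800,1.200] diag=40.844


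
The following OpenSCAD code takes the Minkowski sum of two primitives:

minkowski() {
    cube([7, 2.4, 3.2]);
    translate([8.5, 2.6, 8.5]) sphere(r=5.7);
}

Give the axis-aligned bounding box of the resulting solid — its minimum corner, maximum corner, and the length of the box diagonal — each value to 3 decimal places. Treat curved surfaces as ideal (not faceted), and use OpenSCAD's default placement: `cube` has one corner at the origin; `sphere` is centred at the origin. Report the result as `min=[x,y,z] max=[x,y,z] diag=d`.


min=[2.800,-3.100,2.800] max=[21.200,10.700,17.400] diag=27.243

A = translate([8.5, 2.6, 8.5]) sphere(r=5.7) → bbox [2.8,-3.1,2.8] .. [14.2,8.3,14.2]
B = cube([7, 2.4, 3.2]) → bbox [0,0,0] .. [7,2.4,3.2]
lo = A.lo+B.lo = [2.8+0, -3.1+0, 2.8+0] = [2.800,-3.100,2.800]
hi = A.hi+B.hi = [14.2+7, 8.3+2.4, 14.2+3.2] = [21.200,10.700,17.400]
diag = √(18.4²+13.8²+14.6²) = √742.16 = 27.243


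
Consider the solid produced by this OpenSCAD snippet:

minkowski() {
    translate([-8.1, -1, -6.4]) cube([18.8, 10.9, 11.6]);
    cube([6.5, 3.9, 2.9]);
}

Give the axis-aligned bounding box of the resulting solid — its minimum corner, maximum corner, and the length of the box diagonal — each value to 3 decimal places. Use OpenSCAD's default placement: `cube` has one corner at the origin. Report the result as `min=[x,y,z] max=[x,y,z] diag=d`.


min=[-8.100,-1.000,-6.400] max=[17.200,13.800,8.100] diag=32.701

A = translate([-8.1, -1, -6.4]) cube([18.8, 10.9, 11.6]) → bbox [-8.1,-1,-6.4] .. [10.7,9.9,5.2]
B = cube([6.5, 3.9, 2.9]) → bbox [0,0,0] .. [6.5,3.9,2.9]
lo = A.lo+B.lo = [-8.1+0, -1+0, -6.4+0] = [-8.100,-1.000,-6.400]
hi = A.hi+B.hi = [10.7+6.5, 9.9+3.9, 5.2+2.9] = [17.200,13.800,8.100]
diag = √(25.3²+14.8²+14.5²) = √1069.38 = 32.701


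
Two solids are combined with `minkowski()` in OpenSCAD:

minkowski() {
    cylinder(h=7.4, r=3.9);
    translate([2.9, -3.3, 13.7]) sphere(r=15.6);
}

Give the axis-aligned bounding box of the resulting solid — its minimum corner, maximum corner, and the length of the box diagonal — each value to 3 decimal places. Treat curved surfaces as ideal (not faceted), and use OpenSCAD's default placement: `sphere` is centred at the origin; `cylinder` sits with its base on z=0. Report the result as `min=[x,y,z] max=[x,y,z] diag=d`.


A = translate([2.9, -3.3, 13.7]) sphere(r=15.6) → bbox [-12.7,-18.9,-1.9] .. [18.5,12.3,29.3]
B = cylinder(h=7.4, r=3.9) → bbox [-3.9,-3.9,0] .. [3.9,3.9,7.4]
lo = A.lo+B.lo = [-12.7-3.9, -18.9-3.9, -1.9+0] = [-16.600,-22.800,-1.900]
hi = A.hi+B.hi = [18.5+3.9, 12.3+3.9, 29.3+7.4] = [22.400,16.200,36.700]
diag = √(39²+39²+38.6²) = √4531.96 = 67.320

min=[-16.600,-22.800,-1.900] max=[22.400,16.200,36.700] diag=67.320


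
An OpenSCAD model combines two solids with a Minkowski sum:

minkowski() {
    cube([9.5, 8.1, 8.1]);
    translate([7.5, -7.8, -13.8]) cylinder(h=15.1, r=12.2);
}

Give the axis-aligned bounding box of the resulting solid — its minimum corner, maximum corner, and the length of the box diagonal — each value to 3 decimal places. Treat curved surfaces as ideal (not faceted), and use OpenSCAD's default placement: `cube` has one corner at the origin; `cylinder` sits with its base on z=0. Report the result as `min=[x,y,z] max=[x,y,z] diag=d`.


min=[-4.700,-20.000,-13.800] max=[29.200,12.500,9.400] diag=52.380

A = translate([7.5, -7.8, -13.8]) cylinder(h=15.1, r=12.2) → bbox [-4.7,-20,-13.8] .. [19.7,4.4,1.3]
B = cube([9.5, 8.1, 8.1]) → bbox [0,0,0] .. [9.5,8.1,8.1]
lo = A.lo+B.lo = [-4.7+0, -20+0, -13.8+0] = [-4.700,-20.000,-13.800]
hi = A.hi+B.hi = [19.7+9.5, 4.4+8.1, 1.3+8.1] = [29.200,12.500,9.400]
diag = √(33.9²+32.5²+23.2²) = √2743.7 = 52.380


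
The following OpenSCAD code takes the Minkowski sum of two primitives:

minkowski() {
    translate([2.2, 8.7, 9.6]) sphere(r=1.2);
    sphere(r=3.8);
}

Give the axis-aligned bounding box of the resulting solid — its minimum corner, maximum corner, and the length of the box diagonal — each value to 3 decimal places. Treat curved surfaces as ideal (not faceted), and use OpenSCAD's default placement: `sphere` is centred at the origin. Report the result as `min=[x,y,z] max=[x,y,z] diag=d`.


min=[-2.800,3.700,4.600] max=[7.200,13.700,14.600] diag=17.321

A = translate([2.2, 8.7, 9.6]) sphere(r=1.2) → bbox [1,7.5,8.4] .. [3.4,9.9,10.8]
B = sphere(r=3.8) → bbox [-3.8,-3.8,-3.8] .. [3.8,3.8,3.8]
lo = A.lo+B.lo = [1-3.8, 7.5-3.8, 8.4-3.8] = [-2.800,3.700,4.600]
hi = A.hi+B.hi = [3.4+3.8, 9.9+3.8, 10.8+3.8] = [7.200,13.700,14.600]
diag = √(10²+10²+10²) = √300 = 17.321


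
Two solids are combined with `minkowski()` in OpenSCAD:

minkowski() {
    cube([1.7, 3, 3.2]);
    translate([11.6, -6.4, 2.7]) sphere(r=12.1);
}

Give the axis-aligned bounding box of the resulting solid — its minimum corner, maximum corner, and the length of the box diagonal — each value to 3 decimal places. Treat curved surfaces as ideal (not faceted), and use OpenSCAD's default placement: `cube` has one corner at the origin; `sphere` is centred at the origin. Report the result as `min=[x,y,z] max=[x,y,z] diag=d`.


min=[-0.500,-18.500,-9.400] max=[25.400,8.700,18.000] diag=46.491

A = translate([11.6, -6.4, 2.7]) sphere(r=12.1) → bbox [-0.5,-18.5,-9.4] .. [23.7,5.7,14.8]
B = cube([1.7, 3, 3.2]) → bbox [0,0,0] .. [1.7,3,3.2]
lo = A.lo+B.lo = [-0.5+0, -18.5+0, -9.4+0] = [-0.500,-18.500,-9.400]
hi = A.hi+B.hi = [23.7+1.7, 5.7+3, 14.8+3.2] = [25.400,8.700,18.000]
diag = √(25.9²+27.2²+27.4²) = √2161.41 = 46.491


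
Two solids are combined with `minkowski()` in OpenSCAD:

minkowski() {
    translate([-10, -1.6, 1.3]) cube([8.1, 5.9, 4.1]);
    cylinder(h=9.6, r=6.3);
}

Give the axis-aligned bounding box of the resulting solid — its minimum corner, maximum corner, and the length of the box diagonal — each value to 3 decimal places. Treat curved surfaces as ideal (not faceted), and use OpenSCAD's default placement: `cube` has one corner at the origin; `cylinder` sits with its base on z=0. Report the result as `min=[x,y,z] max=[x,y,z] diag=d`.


A = translate([-10, -1.6, 1.3]) cube([8.1, 5.9, 4.1]) → bbox [-10,-1.6,1.3] .. [-1.9,4.3,5.4]
B = cylinder(h=9.6, r=6.3) → bbox [-6.3,-6.3,0] .. [6.3,6.3,9.6]
lo = A.lo+B.lo = [-10-6.3, -1.6-6.3, 1.3+0] = [-16.300,-7.900,1.300]
hi = A.hi+B.hi = [-1.9+6.3, 4.3+6.3, 5.4+9.6] = [4.400,10.600,15.000]
diag = √(20.7²+18.5²+13.7²) = √958.43 = 30.959

min=[-16.300,-7.900,1.300] max=[4.400,10.600,15.000] diag=30.959


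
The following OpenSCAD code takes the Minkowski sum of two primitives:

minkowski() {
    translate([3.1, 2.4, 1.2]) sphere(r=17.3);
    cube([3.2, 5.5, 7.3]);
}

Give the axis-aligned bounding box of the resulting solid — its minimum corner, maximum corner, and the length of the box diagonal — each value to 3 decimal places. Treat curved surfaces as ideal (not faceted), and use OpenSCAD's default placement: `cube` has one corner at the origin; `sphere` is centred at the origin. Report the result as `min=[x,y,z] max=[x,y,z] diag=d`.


A = translate([3.1, 2.4, 1.2]) sphere(r=17.3) → bbox [-14.2,-14.9,-16.1] .. [20.4,19.7,18.5]
B = cube([3.2, 5.5, 7.3]) → bbox [0,0,0] .. [3.2,5.5,7.3]
lo = A.lo+B.lo = [-14.2+0, -14.9+0, -16.1+0] = [-14.200,-14.900,-16.100]
hi = A.hi+B.hi = [20.4+3.2, 19.7+5.5, 18.5+7.3] = [23.600,25.200,25.800]
diag = √(37.8²+40.1²+41.9²) = √4792.46 = 69.228

min=[-14.200,-14.900,-16.100] max=[23.600,25.200,25.800] diag=69.228


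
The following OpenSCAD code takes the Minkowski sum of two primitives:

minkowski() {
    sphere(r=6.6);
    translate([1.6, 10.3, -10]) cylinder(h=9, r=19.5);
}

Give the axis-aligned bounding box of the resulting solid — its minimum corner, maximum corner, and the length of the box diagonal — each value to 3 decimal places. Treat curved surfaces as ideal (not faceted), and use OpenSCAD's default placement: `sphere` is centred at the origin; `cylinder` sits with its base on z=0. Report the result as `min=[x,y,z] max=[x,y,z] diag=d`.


A = translate([1.6, 10.3, -10]) cylinder(h=9, r=19.5) → bbox [-17.9,-9.2,-10] .. [21.1,29.8,-1]
B = sphere(r=6.6) → bbox [-6.6,-6.6,-6.6] .. [6.6,6.6,6.6]
lo = A.lo+B.lo = [-17.9-6.6, -9.2-6.6, -10-6.6] = [-24.500,-15.800,-16.600]
hi = A.hi+B.hi = [21.1+6.6, 29.8+6.6, -1+6.6] = [27.700,36.400,5.600]
diag = √(52.2²+52.2²+22.2²) = √5942.52 = 77.088

min=[-24.500,-15.800,-16.600] max=[27.700,36.400,5.600] diag=77.088


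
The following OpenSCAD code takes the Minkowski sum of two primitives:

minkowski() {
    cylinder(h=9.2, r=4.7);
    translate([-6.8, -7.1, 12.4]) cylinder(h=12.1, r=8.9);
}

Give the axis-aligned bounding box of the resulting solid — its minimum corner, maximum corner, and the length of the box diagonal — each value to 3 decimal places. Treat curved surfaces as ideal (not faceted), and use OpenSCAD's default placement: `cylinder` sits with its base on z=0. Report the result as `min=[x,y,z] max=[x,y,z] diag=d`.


A = translate([-6.8, -7.1, 12.4]) cylinder(h=12.1, r=8.9) → bbox [-15.7,-16,12.4] .. [2.1,1.8,24.5]
B = cylinder(h=9.2, r=4.7) → bbox [-4.7,-4.7,0] .. [4.7,4.7,9.2]
lo = A.lo+B.lo = [-15.7-4.7, -16-4.7, 12.4+0] = [-20.400,-20.700,12.400]
hi = A.hi+B.hi = [2.1+4.7, 1.8+4.7, 24.5+9.2] = [6.800,6.500,33.700]
diag = √(27.2²+27.2²+21.3²) = √1933.37 = 43.970

min=[-20.400,-20.700,12.400] max=[6.800,6.500,33.700] diag=43.970


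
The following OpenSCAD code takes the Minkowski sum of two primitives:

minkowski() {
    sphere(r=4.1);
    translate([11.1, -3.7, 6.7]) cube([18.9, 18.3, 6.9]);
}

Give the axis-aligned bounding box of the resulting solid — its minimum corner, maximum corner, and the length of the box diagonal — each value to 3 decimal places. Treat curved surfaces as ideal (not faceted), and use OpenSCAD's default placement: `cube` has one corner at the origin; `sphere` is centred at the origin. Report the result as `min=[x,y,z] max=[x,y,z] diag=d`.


A = translate([11.1, -3.7, 6.7]) cube([18.9, 18.3, 6.9]) → bbox [11.1,-3.7,6.7] .. [30,14.6,13.6]
B = sphere(r=4.1) → bbox [-4.1,-4.1,-4.1] .. [4.1,4.1,4.1]
lo = A.lo+B.lo = [11.1-4.1, -3.7-4.1, 6.7-4.1] = [7.000,-7.800,2.600]
hi = A.hi+B.hi = [30+4.1, 14.6+4.1, 13.6+4.1] = [34.100,18.700,17.700]
diag = √(27.1²+26.5²+15.1²) = √1664.67 = 40.800

min=[7.000,-7.800,2.600] max=[34.100,18.700,17.700] diag=40.800


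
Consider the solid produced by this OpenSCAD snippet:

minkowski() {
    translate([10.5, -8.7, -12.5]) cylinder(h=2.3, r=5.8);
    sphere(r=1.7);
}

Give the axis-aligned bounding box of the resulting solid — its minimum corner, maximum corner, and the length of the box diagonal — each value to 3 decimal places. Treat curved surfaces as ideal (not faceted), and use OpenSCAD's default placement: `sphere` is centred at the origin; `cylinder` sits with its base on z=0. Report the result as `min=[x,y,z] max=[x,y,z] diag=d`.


A = translate([10.5, -8.7, -12.5]) cylinder(h=2.3, r=5.8) → bbox [4.7,-14.5,-12.5] .. [16.3,-2.9,-10.2]
B = sphere(r=1.7) → bbox [-1.7,-1.7,-1.7] .. [1.7,1.7,1.7]
lo = A.lo+B.lo = [4.7-1.7, -14.5-1.7, -12.5-1.7] = [3.000,-16.200,-14.200]
hi = A.hi+B.hi = [16.3+1.7, -2.9+1.7, -10.2+1.7] = [18.000,-1.200,-8.500]
diag = √(15²+15²+5.7²) = √482.49 = 21.966

min=[3.000,-16.200,-14.200] max=[18.000,-1.200,-8.500] diag=21.966


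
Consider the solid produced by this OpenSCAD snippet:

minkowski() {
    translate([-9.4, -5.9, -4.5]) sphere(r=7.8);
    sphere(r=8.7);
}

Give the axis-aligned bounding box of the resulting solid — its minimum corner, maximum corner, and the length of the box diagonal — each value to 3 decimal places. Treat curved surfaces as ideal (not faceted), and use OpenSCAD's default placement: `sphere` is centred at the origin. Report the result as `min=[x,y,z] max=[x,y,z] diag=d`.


A = translate([-9.4, -5.9, -4.5]) sphere(r=7.8) → bbox [-17.2,-13.7,-12.3] .. [-1.6,1.9,3.3]
B = sphere(r=8.7) → bbox [-8.7,-8.7,-8.7] .. [8.7,8.7,8.7]
lo = A.lo+B.lo = [-17.2-8.7, -13.7-8.7, -12.3-8.7] = [-25.900,-22.400,-21.000]
hi = A.hi+B.hi = [-1.6+8.7, 1.9+8.7, 3.3+8.7] = [7.100,10.600,12.000]
diag = √(33²+33²+33²) = √3267 = 57.158

min=[-25.900,-22.400,-21.000] max=[7.100,10.600,12.000] diag=57.158


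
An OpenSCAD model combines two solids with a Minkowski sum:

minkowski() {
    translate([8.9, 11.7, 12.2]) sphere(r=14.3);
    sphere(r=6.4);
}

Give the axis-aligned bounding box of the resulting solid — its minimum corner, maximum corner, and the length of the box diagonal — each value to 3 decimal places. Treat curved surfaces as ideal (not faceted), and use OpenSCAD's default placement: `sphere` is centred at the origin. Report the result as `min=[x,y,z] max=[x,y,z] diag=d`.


A = translate([8.9, 11.7, 12.2]) sphere(r=14.3) → bbox [-5.4,-2.6,-2.1] .. [23.2,26,26.5]
B = sphere(r=6.4) → bbox [-6.4,-6.4,-6.4] .. [6.4,6.4,6.4]
lo = A.lo+B.lo = [-5.4-6.4, -2.6-6.4, -2.1-6.4] = [-11.800,-9.000,-8.500]
hi = A.hi+B.hi = [23.2+6.4, 26+6.4, 26.5+6.4] = [29.600,32.400,32.900]
diag = √(41.4²+41.4²+41.4²) = √5141.88 = 71.707

min=[-11.800,-9.000,-8.500] max=[29.600,32.400,32.900] diag=71.707


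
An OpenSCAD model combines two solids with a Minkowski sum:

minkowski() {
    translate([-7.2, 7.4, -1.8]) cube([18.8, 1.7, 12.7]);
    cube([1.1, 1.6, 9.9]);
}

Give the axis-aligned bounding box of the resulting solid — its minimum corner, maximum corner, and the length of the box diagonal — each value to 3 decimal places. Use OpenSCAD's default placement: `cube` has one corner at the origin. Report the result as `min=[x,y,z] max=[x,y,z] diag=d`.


min=[-7.200,7.400,-1.800] max=[12.700,10.700,20.800] diag=30.293

A = translate([-7.2, 7.4, -1.8]) cube([18.8, 1.7, 12.7]) → bbox [-7.2,7.4,-1.8] .. [11.6,9.1,10.9]
B = cube([1.1, 1.6, 9.9]) → bbox [0,0,0] .. [1.1,1.6,9.9]
lo = A.lo+B.lo = [-7.2+0, 7.4+0, -1.8+0] = [-7.200,7.400,-1.800]
hi = A.hi+B.hi = [11.6+1.1, 9.1+1.6, 10.9+9.9] = [12.700,10.700,20.800]
diag = √(19.9²+3.3²+22.6²) = √917.66 = 30.293


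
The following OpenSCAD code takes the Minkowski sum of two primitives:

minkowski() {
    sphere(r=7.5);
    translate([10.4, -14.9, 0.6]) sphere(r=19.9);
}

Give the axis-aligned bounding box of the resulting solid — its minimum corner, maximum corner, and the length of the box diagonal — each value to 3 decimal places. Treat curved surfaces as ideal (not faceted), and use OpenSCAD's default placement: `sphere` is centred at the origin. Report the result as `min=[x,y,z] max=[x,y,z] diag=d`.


min=[-17.000,-42.300,-26.800] max=[37.800,12.500,28.000] diag=94.916

A = translate([10.4, -14.9, 0.6]) sphere(r=19.9) → bbox [-9.5,-34.8,-19.3] .. [30.3,5,20.5]
B = sphere(r=7.5) → bbox [-7.5,-7.5,-7.5] .. [7.5,7.5,7.5]
lo = A.lo+B.lo = [-9.5-7.5, -34.8-7.5, -19.3-7.5] = [-17.000,-42.300,-26.800]
hi = A.hi+B.hi = [30.3+7.5, 5+7.5, 20.5+7.5] = [37.800,12.500,28.000]
diag = √(54.8²+54.8²+54.8²) = √9009.12 = 94.916


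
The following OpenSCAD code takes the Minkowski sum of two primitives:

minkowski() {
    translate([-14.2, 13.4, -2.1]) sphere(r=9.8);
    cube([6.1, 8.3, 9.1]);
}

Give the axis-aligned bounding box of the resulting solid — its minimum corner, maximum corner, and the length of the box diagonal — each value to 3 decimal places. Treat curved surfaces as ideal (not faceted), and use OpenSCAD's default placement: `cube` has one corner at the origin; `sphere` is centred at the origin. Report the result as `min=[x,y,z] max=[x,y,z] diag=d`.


A = translate([-14.2, 13.4, -2.1]) sphere(r=9.8) → bbox [-24,3.6,-11.9] .. [-4.4,23.2,7.7]
B = cube([6.1, 8.3, 9.1]) → bbox [0,0,0] .. [6.1,8.3,9.1]
lo = A.lo+B.lo = [-24+0, 3.6+0, -11.9+0] = [-24.000,3.600,-11.900]
hi = A.hi+B.hi = [-4.4+6.1, 23.2+8.3, 7.7+9.1] = [1.700,31.500,16.800]
diag = √(25.7²+27.9²+28.7²) = √2262.59 = 47.567

min=[-24.000,3.600,-11.900] max=[1.700,31.500,16.800] diag=47.567


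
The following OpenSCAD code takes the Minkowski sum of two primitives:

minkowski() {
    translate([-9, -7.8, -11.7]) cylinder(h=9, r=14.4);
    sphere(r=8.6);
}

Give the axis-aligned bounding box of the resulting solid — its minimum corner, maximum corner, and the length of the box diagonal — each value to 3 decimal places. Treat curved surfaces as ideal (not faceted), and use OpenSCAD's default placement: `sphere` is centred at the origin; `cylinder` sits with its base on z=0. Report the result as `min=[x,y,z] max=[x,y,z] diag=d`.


min=[-32.000,-30.800,-20.300] max=[14.000,15.200,5.900] diag=70.132

A = translate([-9, -7.8, -11.7]) cylinder(h=9, r=14.4) → bbox [-23.4,-22.2,-11.7] .. [5.4,6.6,-2.7]
B = sphere(r=8.6) → bbox [-8.6,-8.6,-8.6] .. [8.6,8.6,8.6]
lo = A.lo+B.lo = [-23.4-8.6, -22.2-8.6, -11.7-8.6] = [-32.000,-30.800,-20.300]
hi = A.hi+B.hi = [5.4+8.6, 6.6+8.6, -2.7+8.6] = [14.000,15.200,5.900]
diag = √(46²+46²+26.2²) = √4918.44 = 70.132


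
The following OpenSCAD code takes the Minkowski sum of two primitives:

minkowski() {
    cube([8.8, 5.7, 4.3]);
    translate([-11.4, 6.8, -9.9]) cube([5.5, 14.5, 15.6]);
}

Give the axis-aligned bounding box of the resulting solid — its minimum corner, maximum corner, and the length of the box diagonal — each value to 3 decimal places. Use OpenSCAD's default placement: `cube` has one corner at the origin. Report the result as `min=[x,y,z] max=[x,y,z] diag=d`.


min=[-11.400,6.800,-9.900] max=[2.900,27.000,10.000] diag=31.758

A = translate([-11.4, 6.8, -9.9]) cube([5.5, 14.5, 15.6]) → bbox [-11.4,6.8,-9.9] .. [-5.9,21.3,5.7]
B = cube([8.8, 5.7, 4.3]) → bbox [0,0,0] .. [8.8,5.7,4.3]
lo = A.lo+B.lo = [-11.4+0, 6.8+0, -9.9+0] = [-11.400,6.800,-9.900]
hi = A.hi+B.hi = [-5.9+8.8, 21.3+5.7, 5.7+4.3] = [2.900,27.000,10.000]
diag = √(14.3²+20.2²+19.9²) = √1008.54 = 31.758


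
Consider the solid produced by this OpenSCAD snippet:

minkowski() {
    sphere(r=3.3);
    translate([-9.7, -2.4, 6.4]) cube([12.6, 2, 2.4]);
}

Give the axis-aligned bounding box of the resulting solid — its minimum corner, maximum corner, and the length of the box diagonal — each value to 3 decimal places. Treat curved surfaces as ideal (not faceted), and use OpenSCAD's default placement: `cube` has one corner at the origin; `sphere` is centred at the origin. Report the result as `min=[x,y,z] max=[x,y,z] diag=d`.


min=[-13.000,-5.700,3.100] max=[6.200,2.900,12.100] diag=22.882

A = translate([-9.7, -2.4, 6.4]) cube([12.6, 2, 2.4]) → bbox [-9.7,-2.4,6.4] .. [2.9,-0.4,8.8]
B = sphere(r=3.3) → bbox [-3.3,-3.3,-3.3] .. [3.3,3.3,3.3]
lo = A.lo+B.lo = [-9.7-3.3, -2.4-3.3, 6.4-3.3] = [-13.000,-5.700,3.100]
hi = A.hi+B.hi = [2.9+3.3, -0.4+3.3, 8.8+3.3] = [6.200,2.900,12.100]
diag = √(19.2²+8.6²+9²) = √523.6 = 22.882


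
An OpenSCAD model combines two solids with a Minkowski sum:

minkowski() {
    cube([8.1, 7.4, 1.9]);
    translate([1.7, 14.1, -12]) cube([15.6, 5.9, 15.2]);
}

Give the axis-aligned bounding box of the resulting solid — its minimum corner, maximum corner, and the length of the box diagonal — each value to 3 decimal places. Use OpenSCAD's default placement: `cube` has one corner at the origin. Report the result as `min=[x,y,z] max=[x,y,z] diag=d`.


A = translate([1.7, 14.1, -12]) cube([15.6, 5.9, 15.2]) → bbox [1.7,14.1,-12] .. [17.3,20,3.2]
B = cube([8.1, 7.4, 1.9]) → bbox [0,0,0] .. [8.1,7.4,1.9]
lo = A.lo+B.lo = [1.7+0, 14.1+0, -12+0] = [1.700,14.100,-12.000]
hi = A.hi+B.hi = [17.3+8.1, 20+7.4, 3.2+1.9] = [25.400,27.400,5.100]
diag = √(23.7²+13.3²+17.1²) = √1030.99 = 32.109

min=[1.700,14.100,-12.000] max=[25.400,27.400,5.100] diag=32.109
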